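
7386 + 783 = 8169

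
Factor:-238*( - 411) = 97818 = 2^1*3^1  *  7^1*17^1*137^1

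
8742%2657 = 771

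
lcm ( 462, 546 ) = 6006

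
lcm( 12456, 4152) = 12456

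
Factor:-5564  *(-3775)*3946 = 82882178600 = 2^3*5^2*13^1*107^1*151^1*1973^1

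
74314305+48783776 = 123098081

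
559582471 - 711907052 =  - 152324581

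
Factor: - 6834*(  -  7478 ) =2^2 *3^1*17^1*67^1*3739^1 = 51104652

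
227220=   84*2705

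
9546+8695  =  18241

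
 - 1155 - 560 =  - 1715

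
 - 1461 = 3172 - 4633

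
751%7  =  2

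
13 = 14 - 1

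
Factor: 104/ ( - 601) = -2^3*13^1*601^ ( - 1 )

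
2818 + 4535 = 7353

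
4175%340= 95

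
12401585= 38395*323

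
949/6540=949/6540 = 0.15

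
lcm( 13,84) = 1092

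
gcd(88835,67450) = 5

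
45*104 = 4680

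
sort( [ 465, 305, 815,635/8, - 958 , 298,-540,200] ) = [ - 958 ,  -  540,635/8,  200,298,  305,465,  815 ]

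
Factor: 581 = 7^1*83^1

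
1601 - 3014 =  - 1413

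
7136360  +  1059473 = 8195833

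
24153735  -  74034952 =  - 49881217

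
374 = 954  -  580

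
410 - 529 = -119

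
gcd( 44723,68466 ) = 1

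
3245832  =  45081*72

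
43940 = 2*21970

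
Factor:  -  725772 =-2^2*3^1*31^1*1951^1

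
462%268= 194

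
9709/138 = 9709/138 = 70.36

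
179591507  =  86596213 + 92995294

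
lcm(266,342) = 2394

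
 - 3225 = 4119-7344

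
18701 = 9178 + 9523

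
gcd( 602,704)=2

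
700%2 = 0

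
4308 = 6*718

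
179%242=179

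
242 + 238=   480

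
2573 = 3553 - 980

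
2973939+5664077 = 8638016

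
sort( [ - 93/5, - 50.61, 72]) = [  -  50.61 , - 93/5, 72]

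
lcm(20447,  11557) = 265811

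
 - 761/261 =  - 761/261=- 2.92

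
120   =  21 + 99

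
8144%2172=1628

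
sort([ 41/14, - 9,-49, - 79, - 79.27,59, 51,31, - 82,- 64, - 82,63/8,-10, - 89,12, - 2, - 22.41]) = [ - 89, - 82, - 82,  -  79.27, - 79, - 64, - 49, - 22.41, - 10, - 9, - 2,41/14, 63/8,12, 31,51,59 ]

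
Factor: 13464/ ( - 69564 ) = -6/31 = - 2^1 * 3^1*31^(-1 )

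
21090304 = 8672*2432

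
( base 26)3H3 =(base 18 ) 7B7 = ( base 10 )2473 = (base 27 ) 3ag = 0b100110101001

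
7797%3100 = 1597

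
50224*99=4972176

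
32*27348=875136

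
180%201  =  180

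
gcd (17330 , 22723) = 1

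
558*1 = 558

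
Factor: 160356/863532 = 161/867 = 3^( - 1)*7^1 * 17^( - 2 )*23^1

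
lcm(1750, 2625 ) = 5250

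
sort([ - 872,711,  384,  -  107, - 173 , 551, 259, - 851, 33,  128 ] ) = [ - 872, - 851,- 173, - 107,33,128,259,384, 551 , 711]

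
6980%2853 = 1274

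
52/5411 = 52/5411  =  0.01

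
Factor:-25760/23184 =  - 2^1*3^( - 2)*5^1 = - 10/9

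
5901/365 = 5901/365  =  16.17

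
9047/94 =96 + 23/94 = 96.24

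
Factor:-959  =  -7^1*137^1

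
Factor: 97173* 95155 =3^3*5^1*59^1*61^1*19031^1= 9246496815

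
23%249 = 23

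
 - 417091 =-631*661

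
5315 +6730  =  12045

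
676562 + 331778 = 1008340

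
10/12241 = 10/12241 = 0.00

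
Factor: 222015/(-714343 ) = -285/917=-  3^1*5^1*7^( - 1)*19^1*131^ ( - 1 )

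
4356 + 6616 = 10972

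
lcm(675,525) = 4725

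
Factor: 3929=3929^1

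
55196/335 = 55196/335 = 164.76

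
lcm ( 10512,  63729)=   1019664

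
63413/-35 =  - 9059/5 = -1811.80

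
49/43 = 49/43 = 1.14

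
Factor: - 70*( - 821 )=57470  =  2^1*5^1*7^1*821^1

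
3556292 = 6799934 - 3243642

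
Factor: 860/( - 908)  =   - 5^1*43^1*227^(-1 )  =  - 215/227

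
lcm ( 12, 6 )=12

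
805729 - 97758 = 707971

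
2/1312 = 1/656 = 0.00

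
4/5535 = 4/5535 = 0.00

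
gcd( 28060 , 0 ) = 28060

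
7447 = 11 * 677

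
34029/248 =34029/248 = 137.21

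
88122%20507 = 6094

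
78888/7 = 11269+5/7 = 11269.71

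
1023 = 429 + 594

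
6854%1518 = 782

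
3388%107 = 71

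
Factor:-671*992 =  - 665632=-2^5*11^1*31^1*61^1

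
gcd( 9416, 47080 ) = 9416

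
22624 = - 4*( - 5656 )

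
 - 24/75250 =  - 1 + 37613/37625 = - 0.00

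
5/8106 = 5/8106= 0.00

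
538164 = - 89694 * ( - 6 )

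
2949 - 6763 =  - 3814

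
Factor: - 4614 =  - 2^1*3^1*769^1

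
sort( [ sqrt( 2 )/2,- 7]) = [ - 7, sqrt( 2)/2 ] 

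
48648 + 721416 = 770064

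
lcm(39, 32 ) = 1248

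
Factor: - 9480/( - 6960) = 2^( - 1 ) * 29^( - 1) *79^1 = 79/58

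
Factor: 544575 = 3^1*5^2*53^1*137^1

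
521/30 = 17 + 11/30 = 17.37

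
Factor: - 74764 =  -2^2*18691^1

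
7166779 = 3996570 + 3170209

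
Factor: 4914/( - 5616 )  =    -  7/8 = - 2^ (-3) * 7^1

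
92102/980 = 46051/490 = 93.98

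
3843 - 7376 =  - 3533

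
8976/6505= 1+2471/6505 = 1.38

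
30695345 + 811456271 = 842151616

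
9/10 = 9/10  =  0.90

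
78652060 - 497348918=-418696858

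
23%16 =7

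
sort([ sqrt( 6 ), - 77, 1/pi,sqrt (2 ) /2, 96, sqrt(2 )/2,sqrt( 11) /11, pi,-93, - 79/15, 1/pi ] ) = [-93, - 77,-79/15, sqrt( 11)/11,1/pi,1/pi, sqrt (2) /2, sqrt(2)/2, sqrt( 6), pi,96]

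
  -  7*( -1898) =13286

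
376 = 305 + 71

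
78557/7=11222 + 3/7=11222.43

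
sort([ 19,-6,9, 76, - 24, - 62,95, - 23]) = [  -  62, - 24, - 23, - 6, 9,19, 76,95]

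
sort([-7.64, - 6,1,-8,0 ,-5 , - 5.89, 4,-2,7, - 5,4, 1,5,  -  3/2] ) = [ - 8, -7.64, - 6 ,- 5.89, - 5,-5,-2,-3/2,  0, 1, 1 , 4,4,5,7]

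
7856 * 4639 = 36443984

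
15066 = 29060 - 13994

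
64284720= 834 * 77080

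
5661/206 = 27 + 99/206 = 27.48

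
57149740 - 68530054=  - 11380314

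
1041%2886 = 1041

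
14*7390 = 103460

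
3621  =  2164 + 1457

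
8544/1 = 8544 = 8544.00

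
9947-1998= 7949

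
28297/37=764+ 29/37 =764.78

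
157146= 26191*6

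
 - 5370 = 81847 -87217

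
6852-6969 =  - 117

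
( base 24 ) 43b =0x953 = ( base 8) 4523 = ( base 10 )2387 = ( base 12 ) 146B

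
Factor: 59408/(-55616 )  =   - 2^(-2 )*11^( - 1)*47^1 = - 47/44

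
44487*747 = 33231789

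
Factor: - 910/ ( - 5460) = 1/6 = 2^( - 1) * 3^ ( - 1)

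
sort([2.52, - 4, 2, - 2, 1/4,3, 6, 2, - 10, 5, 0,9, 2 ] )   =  [ - 10 , - 4, - 2,0,1/4, 2,2,2, 2.52, 3 , 5,6,9]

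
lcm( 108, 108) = 108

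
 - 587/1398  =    -  1+811/1398 = - 0.42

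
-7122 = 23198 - 30320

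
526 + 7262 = 7788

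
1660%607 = 446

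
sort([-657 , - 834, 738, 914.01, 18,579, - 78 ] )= [ - 834,  -  657,-78,18, 579,738,914.01]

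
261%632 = 261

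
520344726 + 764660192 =1285004918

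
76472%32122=12228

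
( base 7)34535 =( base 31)96b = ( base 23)GGE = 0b10001010001110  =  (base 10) 8846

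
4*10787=43148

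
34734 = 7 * 4962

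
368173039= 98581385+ 269591654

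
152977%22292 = 19225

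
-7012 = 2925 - 9937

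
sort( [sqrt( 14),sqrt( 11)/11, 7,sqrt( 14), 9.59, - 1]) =[ - 1, sqrt( 11)/11, sqrt(14 ), sqrt( 14),7,9.59] 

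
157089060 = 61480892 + 95608168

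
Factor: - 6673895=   -  5^1*367^1*3637^1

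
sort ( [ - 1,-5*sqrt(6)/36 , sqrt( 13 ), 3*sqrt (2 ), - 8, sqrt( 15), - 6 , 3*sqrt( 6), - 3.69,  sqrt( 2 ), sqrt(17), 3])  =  [ - 8, - 6, - 3.69,-1,  -  5*sqrt(6 ) /36,sqrt (2 ),3,sqrt( 13 ) , sqrt( 15), sqrt( 17 ),3*sqrt(2 ),  3*sqrt (6 )]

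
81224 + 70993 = 152217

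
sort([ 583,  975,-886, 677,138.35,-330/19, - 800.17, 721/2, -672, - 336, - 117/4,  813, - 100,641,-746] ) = [ -886, - 800.17,-746, - 672,  -  336 , - 100,  -  117/4, - 330/19,138.35,721/2,583 , 641  ,  677,813 , 975]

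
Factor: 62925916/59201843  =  2^2 * 1459^ (-1) * 1667^1*9437^1*40577^(  -  1)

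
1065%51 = 45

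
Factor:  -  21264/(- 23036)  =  12/13 = 2^2*3^1 * 13^(- 1 )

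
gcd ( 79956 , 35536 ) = 8884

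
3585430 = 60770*59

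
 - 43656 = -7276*6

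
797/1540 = 797/1540 = 0.52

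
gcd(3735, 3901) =83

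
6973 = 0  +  6973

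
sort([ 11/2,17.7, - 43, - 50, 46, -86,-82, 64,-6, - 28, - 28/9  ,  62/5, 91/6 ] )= [-86, - 82, - 50, - 43, - 28, - 6,-28/9 , 11/2,62/5, 91/6,17.7,46,  64] 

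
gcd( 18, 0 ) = 18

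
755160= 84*8990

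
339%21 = 3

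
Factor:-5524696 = -2^3*31^1*22277^1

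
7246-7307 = -61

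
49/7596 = 49/7596 = 0.01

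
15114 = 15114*1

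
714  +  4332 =5046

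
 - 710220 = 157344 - 867564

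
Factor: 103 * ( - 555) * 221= - 12633465 = - 3^1 * 5^1*13^1 * 17^1 * 37^1 *103^1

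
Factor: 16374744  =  2^3*3^3*41^1 * 43^2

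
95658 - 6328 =89330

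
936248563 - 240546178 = 695702385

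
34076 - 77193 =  - 43117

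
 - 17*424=  -  7208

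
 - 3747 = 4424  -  8171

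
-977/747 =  - 977/747 = - 1.31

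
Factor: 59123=59123^1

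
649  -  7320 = -6671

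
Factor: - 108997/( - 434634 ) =2^ ( - 1 )*3^(-1 )*7^1*23^1*107^ ( - 1 ) = 161/642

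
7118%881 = 70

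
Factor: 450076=2^2*11^1*53^1*193^1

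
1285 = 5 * 257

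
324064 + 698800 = 1022864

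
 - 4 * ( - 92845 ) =371380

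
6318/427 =14+340/427 = 14.80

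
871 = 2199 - 1328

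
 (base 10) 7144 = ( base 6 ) 53024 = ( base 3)100210121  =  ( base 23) dbe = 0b1101111101000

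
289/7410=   289/7410 = 0.04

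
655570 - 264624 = 390946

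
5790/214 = 27 + 6/107=   27.06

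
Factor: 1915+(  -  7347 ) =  - 2^3*7^1*97^1 = - 5432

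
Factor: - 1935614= - 2^1*181^1*5347^1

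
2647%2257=390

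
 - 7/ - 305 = 7/305 = 0.02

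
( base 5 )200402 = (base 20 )FHC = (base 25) A42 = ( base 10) 6352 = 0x18D0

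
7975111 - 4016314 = 3958797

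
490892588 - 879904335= - 389011747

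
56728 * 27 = 1531656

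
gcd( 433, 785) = 1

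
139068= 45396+93672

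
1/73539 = 1/73539 = 0.00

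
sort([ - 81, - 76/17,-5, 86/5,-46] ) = [  -  81, - 46, - 5, - 76/17,  86/5]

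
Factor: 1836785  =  5^1 * 367357^1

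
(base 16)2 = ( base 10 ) 2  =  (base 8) 2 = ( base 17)2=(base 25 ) 2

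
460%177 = 106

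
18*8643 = 155574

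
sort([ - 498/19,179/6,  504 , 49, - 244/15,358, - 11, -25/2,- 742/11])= [-742/11 , - 498/19, - 244/15, - 25/2, - 11,179/6,49, 358,  504]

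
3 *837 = 2511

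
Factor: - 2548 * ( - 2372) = 2^4*7^2*13^1*593^1= 6043856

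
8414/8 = 4207/4 = 1051.75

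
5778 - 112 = 5666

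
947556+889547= 1837103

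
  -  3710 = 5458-9168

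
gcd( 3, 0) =3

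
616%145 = 36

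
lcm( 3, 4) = 12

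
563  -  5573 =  - 5010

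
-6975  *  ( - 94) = 655650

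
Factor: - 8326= - 2^1 * 23^1* 181^1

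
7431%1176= 375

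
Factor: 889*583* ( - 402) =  - 2^1*3^1*7^1*11^1*53^1  *67^1*127^1 = - 208351374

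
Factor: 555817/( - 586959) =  - 821/867   =  - 3^(  -  1)*17^( - 2 )*821^1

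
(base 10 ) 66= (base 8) 102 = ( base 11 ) 60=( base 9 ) 73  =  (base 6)150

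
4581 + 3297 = 7878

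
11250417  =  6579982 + 4670435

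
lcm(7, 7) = 7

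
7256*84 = 609504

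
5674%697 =98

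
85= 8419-8334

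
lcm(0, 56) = 0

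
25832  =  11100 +14732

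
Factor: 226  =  2^1 * 113^1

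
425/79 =5+ 30/79=5.38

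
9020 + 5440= 14460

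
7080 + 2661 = 9741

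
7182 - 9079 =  - 1897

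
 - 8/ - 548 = 2/137 = 0.01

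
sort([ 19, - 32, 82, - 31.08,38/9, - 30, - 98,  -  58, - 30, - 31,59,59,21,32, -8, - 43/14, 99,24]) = [ - 98, - 58 , -32, - 31.08,-31, - 30 , - 30,  -  8, - 43/14 , 38/9 , 19, 21, 24,32,  59 , 59,82, 99]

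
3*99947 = 299841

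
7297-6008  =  1289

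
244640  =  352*695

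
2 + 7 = 9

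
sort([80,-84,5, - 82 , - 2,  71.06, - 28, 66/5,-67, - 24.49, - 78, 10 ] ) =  [-84, - 82, - 78,-67, -28,-24.49, - 2,  5, 10,  66/5,71.06,  80]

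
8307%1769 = 1231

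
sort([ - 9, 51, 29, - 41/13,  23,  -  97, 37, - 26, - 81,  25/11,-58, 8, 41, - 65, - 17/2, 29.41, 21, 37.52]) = [ - 97, - 81, - 65, - 58, - 26, - 9, - 17/2, - 41/13,25/11,8, 21,23,29, 29.41, 37,37.52,41, 51]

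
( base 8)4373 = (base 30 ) 2gj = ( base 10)2299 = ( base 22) 4gb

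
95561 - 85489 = 10072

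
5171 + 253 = 5424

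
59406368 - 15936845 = 43469523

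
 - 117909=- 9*13101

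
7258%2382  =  112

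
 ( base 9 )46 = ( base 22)1k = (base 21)20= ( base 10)42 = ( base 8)52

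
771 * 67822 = 52290762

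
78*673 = 52494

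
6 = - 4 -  - 10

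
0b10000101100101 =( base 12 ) 4b45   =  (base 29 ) a4n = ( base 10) 8549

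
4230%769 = 385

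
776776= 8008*97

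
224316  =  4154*54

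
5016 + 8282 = 13298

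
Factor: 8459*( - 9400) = -2^3*5^2 * 11^1*47^1*769^1 = -79514600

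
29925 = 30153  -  228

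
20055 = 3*6685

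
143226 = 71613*2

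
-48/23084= - 1 + 5759/5771= - 0.00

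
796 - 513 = 283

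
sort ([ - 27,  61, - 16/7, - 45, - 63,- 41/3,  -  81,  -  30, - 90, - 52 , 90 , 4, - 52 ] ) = [-90, - 81, - 63, - 52, - 52, - 45 ,  -  30, - 27, - 41/3, - 16/7 , 4,61 , 90] 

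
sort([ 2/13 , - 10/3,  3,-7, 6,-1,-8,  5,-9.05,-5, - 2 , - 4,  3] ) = [-9.05, - 8 , -7, -5, - 4,-10/3,-2,-1, 2/13,3,3 , 5,  6]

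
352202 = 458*769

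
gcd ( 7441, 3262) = 7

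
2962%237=118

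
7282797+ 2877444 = 10160241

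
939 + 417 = 1356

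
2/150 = 1/75 =0.01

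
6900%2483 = 1934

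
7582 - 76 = 7506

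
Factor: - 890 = -2^1 * 5^1*89^1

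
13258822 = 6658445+6600377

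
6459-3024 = 3435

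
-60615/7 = -60615/7 = -  8659.29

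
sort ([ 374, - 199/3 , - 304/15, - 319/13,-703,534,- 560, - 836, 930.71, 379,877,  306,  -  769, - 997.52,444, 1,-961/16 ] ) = [  -  997.52,  -  836, - 769,  -  703, - 560, - 199/3,-961/16 , - 319/13,  -  304/15, 1,306, 374, 379,  444,  534, 877,  930.71 ]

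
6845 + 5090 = 11935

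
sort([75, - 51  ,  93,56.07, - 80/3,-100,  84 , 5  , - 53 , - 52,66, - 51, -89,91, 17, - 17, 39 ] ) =[ - 100,-89, - 53, - 52, - 51, - 51,-80/3, -17, 5,17, 39,56.07,66,75 , 84,91, 93 ]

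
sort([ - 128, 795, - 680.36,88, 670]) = [-680.36, - 128 , 88, 670  ,  795]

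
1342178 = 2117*634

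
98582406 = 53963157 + 44619249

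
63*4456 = 280728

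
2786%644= 210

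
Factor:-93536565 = -3^1*5^1*6235771^1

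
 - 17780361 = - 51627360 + 33846999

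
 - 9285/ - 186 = 3095/62 = 49.92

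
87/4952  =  87/4952  =  0.02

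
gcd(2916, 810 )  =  162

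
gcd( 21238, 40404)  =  518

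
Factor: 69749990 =2^1*5^1*6974999^1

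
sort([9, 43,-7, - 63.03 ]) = [ - 63.03, - 7,  9,43]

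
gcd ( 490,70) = 70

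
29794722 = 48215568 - 18420846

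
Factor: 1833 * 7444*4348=59327816496 = 2^4*3^1  *13^1 *47^1 * 1087^1 * 1861^1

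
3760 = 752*5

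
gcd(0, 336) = 336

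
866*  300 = 259800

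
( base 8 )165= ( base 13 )90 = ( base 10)117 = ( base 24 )4L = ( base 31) 3o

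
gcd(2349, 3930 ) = 3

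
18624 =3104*6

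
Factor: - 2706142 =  - 2^1*359^1*3769^1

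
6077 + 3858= 9935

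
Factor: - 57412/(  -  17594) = 2^1*19^(-1)*31^1 = 62/19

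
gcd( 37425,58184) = 1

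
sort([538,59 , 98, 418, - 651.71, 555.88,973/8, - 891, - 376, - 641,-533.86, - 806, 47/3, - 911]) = [ - 911, - 891, - 806, - 651.71,-641, - 533.86, - 376,47/3,59,98, 973/8, 418, 538, 555.88 ] 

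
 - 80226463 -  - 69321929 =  - 10904534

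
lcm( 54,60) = 540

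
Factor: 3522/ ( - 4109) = -6/7   =  - 2^1*3^1*7^( - 1 )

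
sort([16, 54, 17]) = [16, 17,54]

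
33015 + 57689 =90704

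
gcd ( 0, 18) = 18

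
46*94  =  4324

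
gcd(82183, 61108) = 1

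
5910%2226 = 1458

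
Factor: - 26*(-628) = 16328 =2^3*13^1*157^1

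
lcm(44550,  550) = 44550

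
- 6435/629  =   -6435/629=- 10.23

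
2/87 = 2/87 = 0.02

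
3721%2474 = 1247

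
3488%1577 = 334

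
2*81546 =163092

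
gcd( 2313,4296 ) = 3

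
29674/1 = 29674 = 29674.00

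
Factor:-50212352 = - 2^9*101^1*971^1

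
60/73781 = 60/73781 =0.00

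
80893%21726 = 15715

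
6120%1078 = 730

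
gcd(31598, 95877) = 1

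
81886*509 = 41679974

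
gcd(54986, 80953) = 1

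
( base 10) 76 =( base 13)5B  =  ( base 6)204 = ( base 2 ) 1001100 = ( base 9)84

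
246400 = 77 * 3200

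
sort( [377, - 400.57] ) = [ - 400.57, 377 ]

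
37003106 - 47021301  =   - 10018195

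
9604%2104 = 1188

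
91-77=14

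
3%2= 1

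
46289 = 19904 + 26385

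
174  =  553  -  379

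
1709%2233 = 1709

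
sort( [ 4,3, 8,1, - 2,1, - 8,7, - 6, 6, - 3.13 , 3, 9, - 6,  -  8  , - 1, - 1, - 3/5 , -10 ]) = [ - 10, - 8,-8, - 6, - 6, - 3.13, - 2 , - 1,-1 , - 3/5 , 1,1,3 , 3, 4 , 6,  7, 8,9] 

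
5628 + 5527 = 11155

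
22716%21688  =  1028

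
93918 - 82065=11853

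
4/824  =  1/206=0.00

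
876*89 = 77964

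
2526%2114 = 412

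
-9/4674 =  - 1 + 1555/1558 =-0.00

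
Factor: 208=2^4*13^1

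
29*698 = 20242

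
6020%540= 80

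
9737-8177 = 1560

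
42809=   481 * 89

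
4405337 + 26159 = 4431496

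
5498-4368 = 1130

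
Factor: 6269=6269^1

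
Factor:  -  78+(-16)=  - 94 = - 2^1 * 47^1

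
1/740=1/740 = 0.00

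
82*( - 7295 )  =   - 598190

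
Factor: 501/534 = 167/178 = 2^(  -  1)*89^( - 1)*167^1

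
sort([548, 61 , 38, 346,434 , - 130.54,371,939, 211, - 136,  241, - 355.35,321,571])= [ - 355.35,-136, - 130.54, 38, 61,211,241,321,346, 371,434,548,571,939]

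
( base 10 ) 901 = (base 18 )2E1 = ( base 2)1110000101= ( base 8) 1605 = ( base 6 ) 4101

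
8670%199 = 113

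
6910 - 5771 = 1139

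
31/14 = 31/14 = 2.21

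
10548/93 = 3516/31 = 113.42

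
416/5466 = 208/2733 =0.08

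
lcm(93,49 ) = 4557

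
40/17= 40/17=2.35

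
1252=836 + 416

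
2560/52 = 49 + 3/13 = 49.23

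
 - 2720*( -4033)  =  10969760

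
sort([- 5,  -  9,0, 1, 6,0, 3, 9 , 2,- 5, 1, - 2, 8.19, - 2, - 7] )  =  [ - 9, - 7, - 5,-5,  -  2, -2, 0,0,1, 1, 2,3, 6,8.19, 9 ] 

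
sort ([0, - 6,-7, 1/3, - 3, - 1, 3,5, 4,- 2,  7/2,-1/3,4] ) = [ - 7, - 6, - 3,- 2, - 1, - 1/3, 0,1/3,3,7/2,  4,4,5] 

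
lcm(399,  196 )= 11172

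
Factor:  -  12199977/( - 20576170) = 2^( - 1)*3^4*5^(-1)*113^(  -  1)*131^( - 1)*139^( - 1 )*150617^1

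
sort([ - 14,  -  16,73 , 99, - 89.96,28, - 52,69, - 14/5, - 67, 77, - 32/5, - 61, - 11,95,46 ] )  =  [ - 89.96,  -  67,- 61, - 52, - 16,-14, - 11, - 32/5, - 14/5,28,46 , 69, 73,77,  95,99]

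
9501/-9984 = -3167/3328 = - 0.95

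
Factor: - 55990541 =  - 55990541^1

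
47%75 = 47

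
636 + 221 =857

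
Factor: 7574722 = 2^1 * 3787361^1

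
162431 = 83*1957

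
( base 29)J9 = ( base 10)560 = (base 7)1430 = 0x230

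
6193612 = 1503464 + 4690148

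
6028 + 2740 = 8768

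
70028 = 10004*7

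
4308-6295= - 1987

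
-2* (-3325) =6650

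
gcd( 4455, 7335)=45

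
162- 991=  - 829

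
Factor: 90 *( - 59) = - 5310 = - 2^1 * 3^2* 5^1*59^1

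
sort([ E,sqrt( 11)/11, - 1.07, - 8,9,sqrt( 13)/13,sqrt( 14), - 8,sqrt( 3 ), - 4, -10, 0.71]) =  [ - 10, - 8, - 8, - 4, - 1.07,sqrt(13)/13, sqrt (11) /11,0.71, sqrt (3 ),  E,sqrt(14),9]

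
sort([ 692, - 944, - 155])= [ - 944, - 155,  692]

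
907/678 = 907/678= 1.34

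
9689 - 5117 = 4572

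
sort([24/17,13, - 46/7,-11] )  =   [ - 11,-46/7, 24/17,13]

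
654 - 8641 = -7987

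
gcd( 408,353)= 1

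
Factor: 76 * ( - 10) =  - 2^3 * 5^1*19^1 =-760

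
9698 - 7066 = 2632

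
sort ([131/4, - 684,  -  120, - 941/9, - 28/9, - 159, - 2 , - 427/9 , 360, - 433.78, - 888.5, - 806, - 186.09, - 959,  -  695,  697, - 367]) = [ - 959, - 888.5 , - 806 , - 695, - 684,- 433.78, - 367, - 186.09, - 159, - 120, - 941/9, - 427/9, - 28/9, - 2,131/4,  360,697 ] 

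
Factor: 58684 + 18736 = 77420 = 2^2 * 5^1 *7^2*79^1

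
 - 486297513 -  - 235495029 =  - 250802484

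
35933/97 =370 +43/97 =370.44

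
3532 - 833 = 2699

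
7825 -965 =6860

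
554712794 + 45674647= 600387441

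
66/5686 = 33/2843 = 0.01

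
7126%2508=2110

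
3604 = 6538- 2934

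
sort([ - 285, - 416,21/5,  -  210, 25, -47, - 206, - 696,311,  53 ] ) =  [ - 696, - 416, - 285, - 210, - 206 , - 47, 21/5,25, 53,311 ]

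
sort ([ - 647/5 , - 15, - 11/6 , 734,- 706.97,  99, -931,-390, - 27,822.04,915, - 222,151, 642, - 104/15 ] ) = [ - 931, - 706.97,-390, -222,  -  647/5, -27, - 15,-104/15, - 11/6 , 99,151 , 642,734,822.04,915] 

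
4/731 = 4/731 = 0.01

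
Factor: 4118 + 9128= 13246 = 2^1 * 37^1 * 179^1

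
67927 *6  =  407562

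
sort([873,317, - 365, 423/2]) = [ - 365,423/2, 317,873]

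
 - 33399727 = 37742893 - 71142620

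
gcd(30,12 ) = 6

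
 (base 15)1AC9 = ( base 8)13266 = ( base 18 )HH0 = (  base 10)5814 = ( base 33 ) 5B6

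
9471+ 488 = 9959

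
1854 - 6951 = -5097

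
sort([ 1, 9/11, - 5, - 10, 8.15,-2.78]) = [ - 10, - 5, - 2.78, 9/11, 1, 8.15] 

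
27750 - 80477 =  - 52727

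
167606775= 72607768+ 94999007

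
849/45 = 283/15 = 18.87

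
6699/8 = 837 + 3/8=837.38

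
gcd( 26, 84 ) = 2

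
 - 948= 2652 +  - 3600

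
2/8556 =1/4278 = 0.00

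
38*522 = 19836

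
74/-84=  - 1 + 5/42=   - 0.88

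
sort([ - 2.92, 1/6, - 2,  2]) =[ - 2.92,  -  2,1/6,2 ] 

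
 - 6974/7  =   - 6974/7 = - 996.29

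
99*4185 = 414315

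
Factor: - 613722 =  - 2^1 * 3^1*233^1*439^1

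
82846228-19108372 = 63737856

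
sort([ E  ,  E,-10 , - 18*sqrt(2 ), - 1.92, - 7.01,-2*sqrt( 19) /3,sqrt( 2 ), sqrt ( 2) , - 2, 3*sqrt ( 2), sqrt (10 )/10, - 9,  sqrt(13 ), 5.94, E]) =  [  -  18*sqrt(2), - 10, - 9, - 7.01,-2*sqrt( 19 ) /3, - 2, - 1.92, sqrt( 10 )/10, sqrt( 2 ),sqrt( 2 ), E, E, E, sqrt( 13 ), 3*sqrt( 2 ),  5.94] 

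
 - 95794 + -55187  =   - 150981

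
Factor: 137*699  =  95763  =  3^1*137^1*233^1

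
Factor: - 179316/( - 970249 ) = 2^2 * 3^2*7^(-2 )*17^1*293^1  *19801^( -1) 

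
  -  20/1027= -1+1007/1027= - 0.02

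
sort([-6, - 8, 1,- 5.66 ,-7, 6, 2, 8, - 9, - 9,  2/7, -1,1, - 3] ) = [ - 9, - 9,-8 ,- 7,-6,-5.66, - 3, - 1,2/7, 1, 1,  2, 6,8 ]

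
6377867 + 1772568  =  8150435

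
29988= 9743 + 20245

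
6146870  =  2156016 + 3990854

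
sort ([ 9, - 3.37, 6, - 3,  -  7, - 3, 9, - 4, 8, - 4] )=[ - 7, - 4, - 4, - 3.37, - 3,-3,6,  8, 9, 9]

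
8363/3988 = 8363/3988 = 2.10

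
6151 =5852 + 299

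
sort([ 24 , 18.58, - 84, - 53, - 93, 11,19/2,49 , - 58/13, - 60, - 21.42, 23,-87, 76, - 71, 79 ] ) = [ - 93 , - 87, - 84, - 71, - 60, - 53, - 21.42 , - 58/13, 19/2, 11,18.58, 23  ,  24,49, 76, 79 ]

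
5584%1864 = 1856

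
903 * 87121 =78670263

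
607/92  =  6 + 55/92 = 6.60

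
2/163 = 2/163 = 0.01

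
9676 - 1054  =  8622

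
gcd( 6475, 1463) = 7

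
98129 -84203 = 13926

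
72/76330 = 36/38165 = 0.00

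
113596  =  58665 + 54931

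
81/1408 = 81/1408 = 0.06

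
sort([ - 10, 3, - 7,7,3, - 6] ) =[ - 10, - 7, - 6,  3, 3,7]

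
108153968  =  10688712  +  97465256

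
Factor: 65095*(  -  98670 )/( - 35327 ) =2^1*3^1*5^2 *11^1*13^1*23^1*47^1*277^1*35327^ ( - 1) = 6422923650/35327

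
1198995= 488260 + 710735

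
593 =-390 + 983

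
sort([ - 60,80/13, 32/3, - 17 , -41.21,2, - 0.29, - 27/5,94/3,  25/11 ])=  [ - 60,-41.21, - 17, - 27/5,-0.29,2,25/11, 80/13,32/3,94/3] 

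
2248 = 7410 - 5162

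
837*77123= 64551951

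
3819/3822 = 1273/1274 = 1.00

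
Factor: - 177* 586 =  - 103722=- 2^1*3^1 * 59^1 * 293^1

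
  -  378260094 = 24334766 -402594860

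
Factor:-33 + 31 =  - 2=-2^1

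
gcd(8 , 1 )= 1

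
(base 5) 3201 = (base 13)26a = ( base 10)426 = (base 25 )H1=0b110101010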